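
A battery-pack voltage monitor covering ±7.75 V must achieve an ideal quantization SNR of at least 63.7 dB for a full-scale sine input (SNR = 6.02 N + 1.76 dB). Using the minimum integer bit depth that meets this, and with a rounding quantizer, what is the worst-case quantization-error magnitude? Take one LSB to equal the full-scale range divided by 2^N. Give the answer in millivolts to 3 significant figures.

3.78 mV

Full-scale range = 7.75 V − (-7.75 V) = 15.5 V.
Required N = ⌈(63.7 − 1.76)/6.02⌉ = ⌈10.289⌉ = 11.
LSB = 15.5 V / 2^11 = 7.5684 mV.
Half an LSB is 3.78 mV.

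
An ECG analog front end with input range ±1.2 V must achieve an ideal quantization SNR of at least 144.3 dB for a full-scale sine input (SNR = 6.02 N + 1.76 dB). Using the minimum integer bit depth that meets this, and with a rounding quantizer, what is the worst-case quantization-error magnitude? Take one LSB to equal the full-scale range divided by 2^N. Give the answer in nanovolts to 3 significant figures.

71.5 nV

Full-scale range = 1.2 V − (-1.2 V) = 2.4 V.
Solving 6.02 N ≥ 144.3 − 1.76: N ≥ 23.678. Round up → N = 24.
Step size = 2.4/16777216 V = 143.05 nV.
|e|_max = LSB/2 = 71.5 nV.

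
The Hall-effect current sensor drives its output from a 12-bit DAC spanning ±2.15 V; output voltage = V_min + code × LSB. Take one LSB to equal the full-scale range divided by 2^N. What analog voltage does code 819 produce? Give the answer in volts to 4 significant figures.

-1.290 V

The full-scale span is 2.15 − (-2.15) = 4.3 V. LSB = 4.3 V / 2^12.
V_out = -2.15 + 819 × (4.3/4096) V
      = -2.15 + 0.859790 = -1.29021 V.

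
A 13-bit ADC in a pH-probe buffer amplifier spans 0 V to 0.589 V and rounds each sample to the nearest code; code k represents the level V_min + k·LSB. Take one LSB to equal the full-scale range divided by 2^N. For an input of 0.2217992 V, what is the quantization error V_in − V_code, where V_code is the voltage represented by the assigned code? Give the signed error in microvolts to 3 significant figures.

V_FS = 0.589 V. LSB = 0.589 V / 2^13 ≈ 71.90 µV.
Position in LSBs: (0.2217992 − (0)) × 8192/0.589 = 3084.8541; rounding gives k = 3085.
V_code = V_min + k × range/2^13 = 0 + 3085 × 0.589/8192 = 0.2218096924 V.
Error = V_in − V_code = 0.2217992 − (0.2218096924) = −10.5 µV.

−10.5 µV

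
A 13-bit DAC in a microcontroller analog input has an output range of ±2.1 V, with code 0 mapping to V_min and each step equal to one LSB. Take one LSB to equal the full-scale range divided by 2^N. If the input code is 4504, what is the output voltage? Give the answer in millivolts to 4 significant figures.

Span: 2.1 V − (-2.1 V) = 4.2 V. LSB = 4.2 V / 2^13.
V_out = -2.1 + 4504 × (4.2/8192) V
      = -2.1 V + 2.30918 V = 0.209180 V.

209.2 mV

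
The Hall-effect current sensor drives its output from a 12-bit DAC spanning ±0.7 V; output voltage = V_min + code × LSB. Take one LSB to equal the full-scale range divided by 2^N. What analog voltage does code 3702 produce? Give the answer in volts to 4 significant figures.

The full-scale span is 0.7 − (-0.7) = 1.4 V. LSB = 1.4 V / 2^12.
V_out = -0.7 + 3702 × (1.4/4096) V
      = -0.7 + 1.26533 = 0.565332 V.

0.5653 V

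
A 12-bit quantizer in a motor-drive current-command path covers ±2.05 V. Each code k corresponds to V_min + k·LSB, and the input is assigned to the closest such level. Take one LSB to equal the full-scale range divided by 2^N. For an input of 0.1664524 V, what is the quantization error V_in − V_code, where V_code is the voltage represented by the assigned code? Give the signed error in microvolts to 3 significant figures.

+290 µV

Span: 2.05 V − (-2.05 V) = 4.1 V. LSB = 4.1 V / 2^12 ≈ 1.001 mV.
(0.1664524 − (-2.05)) / LSB = 2.2164524 × 4096/4.1 = 2214.2900. Nearest integer: k = 2214.
V_code = V_min + k × range/2^12 = -2.05 + 2214 × 4.1/4096 = 0.1661621094 V.
V_in − V_code = 0.1664524 − (0.1661621094) = +290 µV.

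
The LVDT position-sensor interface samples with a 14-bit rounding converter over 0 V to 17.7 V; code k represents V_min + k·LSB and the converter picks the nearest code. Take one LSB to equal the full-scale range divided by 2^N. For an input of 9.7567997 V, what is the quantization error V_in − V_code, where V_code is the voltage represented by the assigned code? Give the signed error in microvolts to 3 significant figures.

V_FS = 17.7 V. LSB = 17.7 V / 2^14 ≈ 1.080 mV.
Position in LSBs: (9.7567997 − (0)) × 16384/17.7 = 9031.3789; rounding gives k = 9031.
Reconstructed level: 0 + 9031 × 17.7/16384 V = 9.7563903809 V.
e = 9.7567997 − (9.7563903809) = +409 µV.

+409 µV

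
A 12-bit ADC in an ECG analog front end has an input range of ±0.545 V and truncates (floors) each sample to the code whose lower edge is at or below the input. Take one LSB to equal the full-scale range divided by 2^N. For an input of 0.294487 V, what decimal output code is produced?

Span: 0.545 V − (-0.545 V) = 1.09 V. LSB = 1.09 V / 2^12 ≈ 266.1 µV.
code = ⌊(V_in − V_min)/LSB⌋ = ⌊(V_in − V_min) × 2^12 / range⌋
     = ⌊(0.294487 − (-0.545)) × 4096 / 1.09⌋ = ⌊0.839487 × 4096/1.09⌋
     = ⌊3154.623⌋ = 3154.

3154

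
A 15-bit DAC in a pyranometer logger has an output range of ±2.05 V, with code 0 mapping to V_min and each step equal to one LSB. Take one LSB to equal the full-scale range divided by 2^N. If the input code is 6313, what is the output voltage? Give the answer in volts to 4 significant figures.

The full-scale span is 2.05 − (-2.05) = 4.1 V. LSB = 4.1 V / 2^15.
Output = V_min + (6313/32768) × range = -2.05 + 0.192657 × 4.1 V
      = -2.05 V + 0.789896 V = -1.26010 V.

-1.260 V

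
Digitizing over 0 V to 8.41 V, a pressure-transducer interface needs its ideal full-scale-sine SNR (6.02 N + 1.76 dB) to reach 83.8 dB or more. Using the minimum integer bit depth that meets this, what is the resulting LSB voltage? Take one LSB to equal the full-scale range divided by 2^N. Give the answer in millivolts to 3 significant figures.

0.513 mV

Full-scale range = 8.41 V.
Required N = ⌈(83.8 − 1.76)/6.02⌉ = ⌈13.628⌉ = 14.
LSB = 8.41 V / 2^14 = 0.513 mV.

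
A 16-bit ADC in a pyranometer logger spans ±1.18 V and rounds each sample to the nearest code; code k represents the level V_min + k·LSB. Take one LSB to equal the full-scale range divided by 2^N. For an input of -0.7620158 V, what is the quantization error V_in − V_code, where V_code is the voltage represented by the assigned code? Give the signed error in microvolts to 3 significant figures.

Full-scale range = 1.18 V − (-1.18 V) = 2.36 V. LSB = 2.36 V / 2^16 ≈ 36.01 µV.
Position in LSBs: (-0.7620158 − (-1.18)) × 65536/2.36 = 11607.2087; rounding gives k = 11607.
V_code = -1.18 + (11607/65536) × 2.36 = -0.76202331543 V.
Error = V_in − V_code = -0.7620158 − (-0.76202331543) = +7.52 µV.

+7.52 µV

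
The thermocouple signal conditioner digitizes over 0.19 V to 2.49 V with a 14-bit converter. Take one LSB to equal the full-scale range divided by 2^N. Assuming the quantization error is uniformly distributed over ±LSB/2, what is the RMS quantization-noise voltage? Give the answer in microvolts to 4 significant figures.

40.52 µV

The full-scale span is 2.49 − (0.19) = 2.3 V.
LSB = 2.3 V ÷ 2^14 = 2.3/16384 V = 140.381 µV.
RMS of a uniform error over width LSB is LSB/√12 = 40.52 µV.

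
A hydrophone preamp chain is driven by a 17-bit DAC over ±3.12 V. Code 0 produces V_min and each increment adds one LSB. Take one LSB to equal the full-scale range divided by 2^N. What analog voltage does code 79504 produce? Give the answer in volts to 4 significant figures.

Full-scale range = 3.12 V − (-3.12 V) = 6.24 V. LSB = 6.24 V / 2^17.
V_out = -3.12 + 79504 × (6.24/131072) V
      = -3.12 + 3.78498 = 0.664980 V.

0.6650 V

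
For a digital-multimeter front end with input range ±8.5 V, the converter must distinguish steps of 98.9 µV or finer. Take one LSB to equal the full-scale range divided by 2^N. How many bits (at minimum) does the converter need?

18 bits

Span: 8.5 V − (-8.5 V) = 17 V.
Need 2^N ≥ 17 V / 98.9 µV = 171900 → N_min = 18.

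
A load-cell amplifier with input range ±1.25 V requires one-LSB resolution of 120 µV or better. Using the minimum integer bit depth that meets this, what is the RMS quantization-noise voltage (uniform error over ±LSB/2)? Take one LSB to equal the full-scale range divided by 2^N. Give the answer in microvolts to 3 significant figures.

22.0 µV

Range = 1.25 − (-1.25) = 2.5 V.
Need 2^N ≥ 2.5 V / 120 µV = 20830 → N_min = 15.
Step size = 2.5/32768 V = 76.294 µV.
V_rms = LSB/√12 = 22.0 µV.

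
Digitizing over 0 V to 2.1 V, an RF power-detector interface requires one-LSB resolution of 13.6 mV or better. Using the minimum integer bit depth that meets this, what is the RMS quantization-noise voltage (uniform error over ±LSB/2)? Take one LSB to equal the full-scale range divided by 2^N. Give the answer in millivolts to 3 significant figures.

Range is 2.1 V.
Need 2^N ≥ 2.1 V / 13.6 mV = 154.4 → N_min = 8.
One LSB is 2.1 V / 256 = 8.2031 mV.
RMS noise = LSB/√12 = 2.37 mV.

2.37 mV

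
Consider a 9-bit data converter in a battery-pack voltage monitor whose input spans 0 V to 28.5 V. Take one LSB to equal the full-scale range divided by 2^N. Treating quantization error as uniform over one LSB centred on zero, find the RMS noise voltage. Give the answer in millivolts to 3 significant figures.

Range is 28.5 V.
LSB = 28.5 V / 2^9 = 55.664 mV.
For a uniform distribution on [−LSB/2, +LSB/2], V_rms = LSB/√12 = 55.664 mV/3.4641 = 16.1 mV.

16.1 mV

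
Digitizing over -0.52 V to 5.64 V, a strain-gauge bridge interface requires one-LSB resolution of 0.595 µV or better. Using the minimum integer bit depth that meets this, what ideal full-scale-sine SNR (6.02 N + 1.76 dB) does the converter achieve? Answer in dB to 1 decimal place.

146.2 dB

Range = 5.64 − (-0.52) = 6.16 V.
6.16 V / 0.595 µV = 1.035e7. Since 2^23 = 8388608 and 2^24 = 16777216, N = 24.
Ideal SNR at N = 24: 6.02·24 + 1.76 = 146.2 dB.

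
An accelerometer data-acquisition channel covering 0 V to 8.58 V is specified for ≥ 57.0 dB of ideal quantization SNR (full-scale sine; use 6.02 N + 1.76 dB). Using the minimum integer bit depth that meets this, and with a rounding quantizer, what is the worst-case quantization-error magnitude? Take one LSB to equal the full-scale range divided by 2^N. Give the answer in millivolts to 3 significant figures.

Full-scale range = 8.58 V.
N ≥ (57.0 − 1.76)/6.02 = 9.176 → N_min = 10.
LSB = 8.58 V / 2^10 = 8.3789 mV.
Half an LSB is 4.19 mV.

4.19 mV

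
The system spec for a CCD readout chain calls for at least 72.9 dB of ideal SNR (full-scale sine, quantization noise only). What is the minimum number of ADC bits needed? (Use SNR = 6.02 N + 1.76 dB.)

N ≥ (72.9 − 1.76)/6.02 = 11.817 → N_min = 12.

12 bits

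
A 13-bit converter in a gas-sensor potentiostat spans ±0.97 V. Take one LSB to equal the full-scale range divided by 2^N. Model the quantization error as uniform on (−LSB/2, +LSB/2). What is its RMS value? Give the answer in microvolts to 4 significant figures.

Full-scale range = 0.97 V − (-0.97 V) = 1.94 V.
LSB = 1.94 V ÷ 2^13 = 1.94/8192 V = 236.816 µV.
RMS of a uniform error over width LSB is LSB/√12 = 68.36 µV.

68.36 µV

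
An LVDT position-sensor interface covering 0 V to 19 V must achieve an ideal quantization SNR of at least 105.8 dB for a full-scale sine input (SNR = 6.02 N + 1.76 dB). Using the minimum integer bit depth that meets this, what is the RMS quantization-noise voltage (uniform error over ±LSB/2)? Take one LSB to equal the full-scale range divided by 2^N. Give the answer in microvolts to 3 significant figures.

Full-scale range = 19 V.
Solving 6.02 N ≥ 105.8 − 1.76: N ≥ 17.282. Round up → N = 18.
Step size = 19/262144 V = 72.479 µV.
RMS noise = LSB/√12 = 20.9 µV.

20.9 µV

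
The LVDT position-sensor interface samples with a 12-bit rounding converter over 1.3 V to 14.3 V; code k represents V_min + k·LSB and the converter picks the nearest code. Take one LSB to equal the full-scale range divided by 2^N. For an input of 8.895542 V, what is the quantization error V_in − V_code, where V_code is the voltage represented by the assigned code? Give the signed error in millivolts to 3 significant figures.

+0.571 mV

Span: 14.3 V − (1.3 V) = 13 V. LSB = 13 V / 2^12 ≈ 3.174 mV.
(8.895542 − (1.3)) / LSB = 7.595542 × 4096/13 = 2393.1800. Nearest integer: k = 2393.
V_code = V_min + k × range/2^12 = 1.3 + 2393 × 13/4096 = 8.894970703 V.
e = 8.895542 − (8.894970703) = +0.571 mV.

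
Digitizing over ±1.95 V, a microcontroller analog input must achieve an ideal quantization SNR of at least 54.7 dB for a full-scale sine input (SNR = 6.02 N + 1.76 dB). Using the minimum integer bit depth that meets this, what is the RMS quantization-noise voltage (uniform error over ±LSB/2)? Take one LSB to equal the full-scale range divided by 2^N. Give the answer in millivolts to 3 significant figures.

The full-scale span is 1.95 − (-1.95) = 3.9 V.
Required N = ⌈(54.7 − 1.76)/6.02⌉ = ⌈8.794⌉ = 9.
LSB = 3.9 V ÷ 2^9 = 3.9/512 V = 7.6172 mV.
σ_q = LSB/√12 = 7.6172 mV/3.4641 = 2.20 mV.

2.20 mV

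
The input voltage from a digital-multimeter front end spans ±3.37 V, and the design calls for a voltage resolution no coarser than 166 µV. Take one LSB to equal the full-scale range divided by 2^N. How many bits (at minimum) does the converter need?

Full-scale range = 3.37 V − (-3.37 V) = 6.74 V.
Required number of levels: 6.74/166 µV = 40602; smallest N with 2^N ≥ that is 16.

16 bits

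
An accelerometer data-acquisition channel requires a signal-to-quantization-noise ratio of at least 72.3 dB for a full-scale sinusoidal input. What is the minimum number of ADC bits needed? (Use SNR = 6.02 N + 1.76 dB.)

Required N = ⌈(72.3 − 1.76)/6.02⌉ = ⌈11.718⌉ = 12.

12 bits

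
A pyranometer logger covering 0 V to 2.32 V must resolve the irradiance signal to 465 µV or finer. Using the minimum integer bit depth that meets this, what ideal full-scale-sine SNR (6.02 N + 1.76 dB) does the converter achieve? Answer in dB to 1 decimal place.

V_FS = 2.32 V.
Required number of levels: 2.32/465 µV = 4989.2; smallest N with 2^N ≥ that is 13.
6.02(13) + 1.76 = 80.02 dB.

80.0 dB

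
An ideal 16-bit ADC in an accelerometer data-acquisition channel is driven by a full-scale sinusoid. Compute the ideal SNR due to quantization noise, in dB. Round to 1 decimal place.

98.1 dB

6.02(16) + 1.76 = 96.32 + 1.76 = 98.08 dB.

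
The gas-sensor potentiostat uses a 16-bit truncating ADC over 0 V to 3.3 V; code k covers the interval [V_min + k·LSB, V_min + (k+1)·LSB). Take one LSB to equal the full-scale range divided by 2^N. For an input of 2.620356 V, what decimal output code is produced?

52038

Full-scale range = 3.3 V. LSB = 3.3 V / 2^16 ≈ 50.35 µV.
V_in − V_min = 2.620356 − (0) = 2.620356 V.
Divide by LSB: 2.620356 × 65536/3.3 = 52038.6821.
Truncating gives code 52038.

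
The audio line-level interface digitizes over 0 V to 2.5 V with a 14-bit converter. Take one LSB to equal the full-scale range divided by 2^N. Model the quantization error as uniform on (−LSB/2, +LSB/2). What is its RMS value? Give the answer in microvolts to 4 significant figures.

Span = 2.5 V.
LSB = 2.5 V / 2^14 = 152.588 µV.
σ_q = LSB/√12 = 152.588 µV/3.4641 = 44.05 µV.

44.05 µV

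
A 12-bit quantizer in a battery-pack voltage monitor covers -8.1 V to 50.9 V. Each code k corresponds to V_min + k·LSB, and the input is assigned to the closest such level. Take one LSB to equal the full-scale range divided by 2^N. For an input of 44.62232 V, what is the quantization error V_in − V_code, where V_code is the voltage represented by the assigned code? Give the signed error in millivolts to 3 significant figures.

Span: 50.9 V − (-8.1 V) = 59 V. LSB = 59 V / 2^12 ≈ 14.40 mV.
Position in LSBs: (44.62232 − (-8.1)) × 4096/59 = 3660.1800; rounding gives k = 3660.
Reconstructed level: -8.1 + 3660 × 59/4096 V = 44.61972656 V.
Error = V_in − V_code = 44.62232 − (44.61972656) = +2.59 mV.

+2.59 mV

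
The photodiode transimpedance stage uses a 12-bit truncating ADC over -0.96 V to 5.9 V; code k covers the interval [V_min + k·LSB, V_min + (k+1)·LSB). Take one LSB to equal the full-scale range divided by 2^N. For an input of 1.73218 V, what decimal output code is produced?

Full-scale range = 5.9 V − (-0.96 V) = 6.86 V. LSB = 6.86 V / 2^12 ≈ 1.675 mV.
code = ⌊(V_in − V_min)/LSB⌋ = ⌊(V_in − V_min) × 2^12 / range⌋
     = ⌊(1.73218 − (-0.96)) × 4096 / 6.86⌋ = ⌊2.69218 × 4096/6.86⌋
     = ⌊1607.459⌋ = 1607.

1607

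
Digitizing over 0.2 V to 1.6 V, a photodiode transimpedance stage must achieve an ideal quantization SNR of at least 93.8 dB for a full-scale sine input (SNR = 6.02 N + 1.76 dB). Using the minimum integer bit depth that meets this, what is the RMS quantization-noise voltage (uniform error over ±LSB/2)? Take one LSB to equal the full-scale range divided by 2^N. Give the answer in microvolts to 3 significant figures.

6.17 µV

Range = 1.6 − (0.2) = 1.4 V.
Solving 6.02 N ≥ 93.8 − 1.76: N ≥ 15.289. Round up → N = 16.
One LSB is 1.4 V / 65536 = 21.362 µV.
V_rms = LSB/√12 = 6.17 µV.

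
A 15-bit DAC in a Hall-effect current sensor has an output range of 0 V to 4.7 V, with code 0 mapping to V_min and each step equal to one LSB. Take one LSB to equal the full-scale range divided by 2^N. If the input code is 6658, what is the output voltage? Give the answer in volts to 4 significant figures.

0.9550 V

Range is 4.7 V. LSB = 4.7 V / 2^15.
V_out = V_min + code × LSB = 0 V + 6658 × 4.7 V / 32768
      = 0 + 0.954974 = 0.954974 V.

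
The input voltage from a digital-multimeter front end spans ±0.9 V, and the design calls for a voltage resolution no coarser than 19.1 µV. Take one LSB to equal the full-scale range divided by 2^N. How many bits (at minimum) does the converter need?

17 bits

The full-scale span is 0.9 − (-0.9) = 1.8 V.
Levels needed ≥ 1.8/19.1 µV = 94240. 2^17 = 131072 suffices, so N_min = 17.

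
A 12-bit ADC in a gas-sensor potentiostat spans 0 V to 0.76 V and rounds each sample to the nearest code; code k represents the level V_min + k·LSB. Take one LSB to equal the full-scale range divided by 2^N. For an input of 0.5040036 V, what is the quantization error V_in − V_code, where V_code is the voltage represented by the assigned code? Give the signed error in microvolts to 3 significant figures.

+58.3 µV

Span = 0.76 V. LSB = 0.76 V / 2^12 ≈ 185.5 µV.
(V_in − V_min)/LSB = (0.5040036 − (0)) × 4096/0.76 = 2716.3141 → nearest code k = 2716.
V_code = 0 + (2716/4096) × 0.76 = 0.5039453125 V.
V_in − V_code = 0.5040036 − (0.5039453125) = +58.3 µV.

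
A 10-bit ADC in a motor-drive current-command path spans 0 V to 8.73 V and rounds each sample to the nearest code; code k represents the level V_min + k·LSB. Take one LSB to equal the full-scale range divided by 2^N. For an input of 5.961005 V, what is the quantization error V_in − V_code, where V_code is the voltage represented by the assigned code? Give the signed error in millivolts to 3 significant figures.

Full-scale range = 8.73 V. LSB = 8.73 V / 2^10 ≈ 8.525 mV.
Position in LSBs: (5.961005 − (0)) × 1024/8.73 = 699.2061; rounding gives k = 699.
Reconstructed level: 0 + 699 × 8.73/1024 V = 5.959248047 V.
V_in − V_code = 5.961005 − (5.959248047) = +1.76 mV.

+1.76 mV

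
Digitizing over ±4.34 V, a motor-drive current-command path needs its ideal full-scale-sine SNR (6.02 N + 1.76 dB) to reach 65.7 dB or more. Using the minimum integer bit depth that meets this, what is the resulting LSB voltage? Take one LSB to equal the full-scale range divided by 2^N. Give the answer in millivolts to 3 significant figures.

4.24 mV

Span: 4.34 V − (-4.34 V) = 8.68 V.
N ≥ (65.7 − 1.76)/6.02 = 10.621 → N_min = 11.
Step size = 8.68/2048 V = 4.24 mV.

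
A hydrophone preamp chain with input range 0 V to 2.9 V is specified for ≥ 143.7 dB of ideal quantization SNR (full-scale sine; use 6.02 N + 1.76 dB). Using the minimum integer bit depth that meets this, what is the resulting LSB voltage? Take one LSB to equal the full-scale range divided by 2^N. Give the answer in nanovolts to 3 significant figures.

173 nV

Span = 2.9 V.
Required N = ⌈(143.7 − 1.76)/6.02⌉ = ⌈23.578⌉ = 24.
LSB = 2.9 V / 2^24 = 173 nV.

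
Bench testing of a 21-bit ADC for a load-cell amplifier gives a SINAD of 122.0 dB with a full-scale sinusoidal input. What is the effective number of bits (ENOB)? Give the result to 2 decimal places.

ENOB = (122.0 − 1.76)/6.02 = 19.9734 bits.

19.97 bits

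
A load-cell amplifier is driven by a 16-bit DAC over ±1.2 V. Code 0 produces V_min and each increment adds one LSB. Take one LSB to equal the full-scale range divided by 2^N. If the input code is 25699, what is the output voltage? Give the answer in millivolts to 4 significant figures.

-258.9 mV

Range = 1.2 − (-1.2) = 2.4 V. LSB = 2.4 V / 2^16.
Output = V_min + (25699/65536) × range = -1.2 + 0.392136 × 2.4 V
      = -1.2 + 0.941125 = -0.258875 V.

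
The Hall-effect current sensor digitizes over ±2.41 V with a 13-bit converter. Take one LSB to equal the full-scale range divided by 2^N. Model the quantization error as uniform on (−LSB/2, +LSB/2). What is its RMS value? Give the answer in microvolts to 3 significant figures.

Range = 2.41 − (-2.41) = 4.82 V.
One LSB is 4.82 V / 8192 = 0.58838 mV.
For a uniform distribution on [−LSB/2, +LSB/2], V_rms = LSB/√12 = 0.58838 mV/3.4641 = 170 µV.

170 µV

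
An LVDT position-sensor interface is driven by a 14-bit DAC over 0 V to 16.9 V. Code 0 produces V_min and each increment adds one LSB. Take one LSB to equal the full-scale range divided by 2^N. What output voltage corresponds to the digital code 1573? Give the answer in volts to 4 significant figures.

1.623 V

Range is 16.9 V. LSB = 16.9 V / 2^14.
V_out = V_min + code × LSB = 0 V + 1573 × 16.9 V / 16384
      = 0 + 1.62254 = 1.62254 V.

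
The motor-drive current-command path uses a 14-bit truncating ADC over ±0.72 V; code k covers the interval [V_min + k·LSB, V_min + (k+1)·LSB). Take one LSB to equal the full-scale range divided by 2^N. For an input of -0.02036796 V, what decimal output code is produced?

Full-scale range = 0.72 V − (-0.72 V) = 1.44 V. LSB = 1.44 V / 2^14 ≈ 87.89 µV.
code = ⌊(V_in − V_min)/LSB⌋ = ⌊(V_in − V_min) × 2^14 / range⌋
     = ⌊(-0.02036796 − (-0.72)) × 16384 / 1.44⌋ = ⌊0.69963204 × 16384/1.44⌋
     = ⌊7960.258⌋ = 7960.

7960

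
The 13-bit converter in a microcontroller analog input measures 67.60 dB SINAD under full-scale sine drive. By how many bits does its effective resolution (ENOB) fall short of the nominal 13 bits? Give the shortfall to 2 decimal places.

ENOB = (SINAD − 1.76)/6.02 = (67.60 − 1.76)/6.02 = 10.9369 bits.
13 − 10.9369 = 2.06 bits below nominal.

2.06 bits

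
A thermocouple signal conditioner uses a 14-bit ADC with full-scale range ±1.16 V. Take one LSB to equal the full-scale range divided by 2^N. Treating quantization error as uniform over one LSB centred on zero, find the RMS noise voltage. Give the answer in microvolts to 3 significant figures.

40.9 µV

Range = 1.16 − (-1.16) = 2.32 V.
Step size = 2.32/16384 V = 141.60 µV.
RMS of a uniform error over width LSB is LSB/√12 = 40.9 µV.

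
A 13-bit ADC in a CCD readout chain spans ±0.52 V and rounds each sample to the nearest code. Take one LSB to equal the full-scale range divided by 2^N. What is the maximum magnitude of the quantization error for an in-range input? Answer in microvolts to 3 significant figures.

63.5 µV

Span: 0.52 V − (-0.52 V) = 1.04 V.
LSB = 1.04 V ÷ 2^13 = 1.04/8192 V = 126.95 µV.
Worst-case error for round-to-nearest is half an LSB: 63.5 µV.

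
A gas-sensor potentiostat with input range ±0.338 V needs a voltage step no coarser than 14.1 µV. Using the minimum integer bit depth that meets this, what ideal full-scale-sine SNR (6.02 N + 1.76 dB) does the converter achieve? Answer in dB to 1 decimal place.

98.1 dB

Range = 0.338 − (-0.338) = 0.676 V.
Levels needed ≥ 0.676/14.1 µV = 47940. 2^16 = 65536 suffices, so N_min = 16.
SNR = 6.02 × 16 + 1.76 = 98.08 dB.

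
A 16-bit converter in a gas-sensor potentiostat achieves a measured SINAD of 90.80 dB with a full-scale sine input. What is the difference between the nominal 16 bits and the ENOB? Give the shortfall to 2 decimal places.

Effective bits = (90.80 − 1.76)/6.02 = 14.7907.
Lost resolution: 16 − 14.7907 = 1.2093 bits.

1.21 bits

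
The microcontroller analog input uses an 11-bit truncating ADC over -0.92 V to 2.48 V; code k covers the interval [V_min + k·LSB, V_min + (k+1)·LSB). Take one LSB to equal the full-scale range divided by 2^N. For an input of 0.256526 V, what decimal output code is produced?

Full-scale range = 2.48 V − (-0.92 V) = 3.4 V. LSB = 3.4 V / 2^11 ≈ 1.660 mV.
V_in − V_min = 0.256526 − (-0.92) = 1.176526 V.
Divide by LSB: 1.176526 × 2048/3.4 = 708.6839.
Truncating gives code 708.

708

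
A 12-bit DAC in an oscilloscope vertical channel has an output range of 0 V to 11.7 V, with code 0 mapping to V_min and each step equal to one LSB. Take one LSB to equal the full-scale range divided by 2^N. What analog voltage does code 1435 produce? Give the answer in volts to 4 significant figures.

V_FS = 11.7 V. LSB = 11.7 V / 2^12.
Output = V_min + (1435/4096) × range = 0 + 0.350342 × 11.7 V
      = 0 V + 4.09900 V = 4.09900 V.

4.099 V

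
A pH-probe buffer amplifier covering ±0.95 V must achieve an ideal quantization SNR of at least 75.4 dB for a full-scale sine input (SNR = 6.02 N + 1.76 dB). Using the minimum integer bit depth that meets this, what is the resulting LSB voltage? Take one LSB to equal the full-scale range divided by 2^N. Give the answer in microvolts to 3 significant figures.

232 µV

Span: 0.95 V − (-0.95 V) = 1.9 V.
Solving 6.02 N ≥ 75.4 − 1.76: N ≥ 12.233. Round up → N = 13.
LSB = 1.9 V / 2^13 = 232 µV.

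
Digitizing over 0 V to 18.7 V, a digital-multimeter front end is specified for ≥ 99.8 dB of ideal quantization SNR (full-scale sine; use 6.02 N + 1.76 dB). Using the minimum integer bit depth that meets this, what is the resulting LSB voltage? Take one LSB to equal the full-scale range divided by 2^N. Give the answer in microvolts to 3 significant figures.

Range is 18.7 V.
6.02 N + 1.76 ≥ 99.8 gives N ≥ 16.286, so the minimum integer is 17.
Step size = 18.7/131072 V = 143 µV.

143 µV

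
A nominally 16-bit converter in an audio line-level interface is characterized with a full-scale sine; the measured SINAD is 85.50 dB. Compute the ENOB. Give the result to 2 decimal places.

13.91 bits

ENOB = (85.50 − 1.76)/6.02 = 13.9103 bits.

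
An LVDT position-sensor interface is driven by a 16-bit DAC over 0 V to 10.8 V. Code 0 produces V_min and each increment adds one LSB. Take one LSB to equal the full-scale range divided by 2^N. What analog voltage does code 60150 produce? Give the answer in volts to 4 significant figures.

V_FS = 10.8 V. LSB = 10.8 V / 2^16.
Output = V_min + (60150/65536) × range = 0 + 0.917816 × 10.8 V
      = 0 V + 9.91241 V = 9.91241 V.

9.912 V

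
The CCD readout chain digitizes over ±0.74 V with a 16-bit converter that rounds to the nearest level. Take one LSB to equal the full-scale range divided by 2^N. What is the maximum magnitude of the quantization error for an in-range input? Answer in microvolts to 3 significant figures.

11.3 µV

Span: 0.74 V − (-0.74 V) = 1.48 V.
Step size = 1.48/65536 V = 22.583 µV.
Worst-case error for round-to-nearest is half an LSB: 11.3 µV.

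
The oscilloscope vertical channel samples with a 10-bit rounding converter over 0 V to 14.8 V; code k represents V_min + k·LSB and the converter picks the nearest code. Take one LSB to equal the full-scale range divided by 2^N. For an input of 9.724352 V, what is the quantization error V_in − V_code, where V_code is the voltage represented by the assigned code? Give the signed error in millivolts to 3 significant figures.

−2.60 mV

Span = 14.8 V. LSB = 14.8 V / 2^10 ≈ 14.45 mV.
(V_in − V_min)/LSB = (9.724352 − (0)) × 1024/14.8 = 672.8200 → nearest code k = 673.
V_code = V_min + k × range/2^10 = 0 + 673 × 14.8/1024 = 9.726953125 V.
V_in − V_code = 9.724352 − (9.726953125) = −2.60 mV.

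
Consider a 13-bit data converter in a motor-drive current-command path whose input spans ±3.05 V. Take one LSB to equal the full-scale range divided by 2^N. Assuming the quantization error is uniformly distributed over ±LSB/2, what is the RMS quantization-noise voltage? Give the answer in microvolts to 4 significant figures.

Span: 3.05 V − (-3.05 V) = 6.1 V.
One LSB is 6.1 V / 8192 = 0.744629 mV.
V_rms = LSB/√12 = 0.744629 mV / √12 = 215.0 µV.

215.0 µV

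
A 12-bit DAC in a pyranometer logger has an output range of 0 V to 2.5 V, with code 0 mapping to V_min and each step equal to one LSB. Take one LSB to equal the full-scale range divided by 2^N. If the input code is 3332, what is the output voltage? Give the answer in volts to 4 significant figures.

Range is 2.5 V. LSB = 2.5 V / 2^12.
Output = V_min + (3332/4096) × range = 0 + 0.813477 × 2.5 V
      = 0 V + 2.03369 V = 2.03369 V.

2.034 V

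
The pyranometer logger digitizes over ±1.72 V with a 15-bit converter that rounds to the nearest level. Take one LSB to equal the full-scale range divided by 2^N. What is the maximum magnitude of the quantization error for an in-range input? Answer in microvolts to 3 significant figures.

The full-scale span is 1.72 − (-1.72) = 3.44 V.
LSB = 3.44 V ÷ 2^15 = 3.44/32768 V = 104.98 µV.
Worst-case error for round-to-nearest is half an LSB: 52.5 µV.

52.5 µV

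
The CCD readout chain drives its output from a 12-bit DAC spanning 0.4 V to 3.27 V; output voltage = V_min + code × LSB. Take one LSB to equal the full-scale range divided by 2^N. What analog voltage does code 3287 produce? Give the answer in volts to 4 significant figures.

Range = 3.27 − (0.4) = 2.87 V. LSB = 2.87 V / 2^12.
Output = V_min + (3287/4096) × range = 0.4 + 0.802490 × 2.87 V
      = 0.4 V + 2.30315 V = 2.70315 V.

2.703 V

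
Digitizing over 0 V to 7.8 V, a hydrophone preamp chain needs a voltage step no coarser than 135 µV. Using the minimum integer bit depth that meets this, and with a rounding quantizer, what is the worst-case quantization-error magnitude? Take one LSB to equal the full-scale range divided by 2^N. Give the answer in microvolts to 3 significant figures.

59.5 µV

Full-scale range = 7.8 V.
Levels needed ≥ 7.8/135 µV = 57780. 2^16 = 65536 suffices, so N_min = 16.
One LSB is 7.8 V / 65536 = 119.02 µV.
Half an LSB is 59.5 µV.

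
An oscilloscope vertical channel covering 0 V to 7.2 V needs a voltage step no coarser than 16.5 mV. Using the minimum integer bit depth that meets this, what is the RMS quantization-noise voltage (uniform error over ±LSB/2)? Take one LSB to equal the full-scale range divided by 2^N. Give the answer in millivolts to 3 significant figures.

Range is 7.2 V.
7.2 V / 16.5 mV = 436.4. Since 2^8 = 256 and 2^9 = 512, N = 9.
One LSB is 7.2 V / 512 = 14.063 mV.
RMS noise = LSB/√12 = 4.06 mV.

4.06 mV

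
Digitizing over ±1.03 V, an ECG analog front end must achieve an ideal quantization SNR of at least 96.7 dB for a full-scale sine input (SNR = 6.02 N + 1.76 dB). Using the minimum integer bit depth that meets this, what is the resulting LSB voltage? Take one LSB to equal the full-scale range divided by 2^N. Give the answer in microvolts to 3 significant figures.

31.4 µV

Full-scale range = 1.03 V − (-1.03 V) = 2.06 V.
Solving 6.02 N ≥ 96.7 − 1.76: N ≥ 15.771. Round up → N = 16.
Step size = 2.06/65536 V = 31.4 µV.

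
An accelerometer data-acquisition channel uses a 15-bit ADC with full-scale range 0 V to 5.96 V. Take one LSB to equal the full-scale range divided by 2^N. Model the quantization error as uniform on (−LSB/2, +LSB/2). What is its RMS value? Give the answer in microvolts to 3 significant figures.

Full-scale range = 5.96 V.
LSB = 5.96 V / 2^15 = 181.88 µV.
RMS of a uniform error over width LSB is LSB/√12 = 52.5 µV.

52.5 µV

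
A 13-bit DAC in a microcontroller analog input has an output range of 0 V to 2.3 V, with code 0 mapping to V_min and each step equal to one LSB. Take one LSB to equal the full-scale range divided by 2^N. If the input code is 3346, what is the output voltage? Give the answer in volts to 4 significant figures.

Range is 2.3 V. LSB = 2.3 V / 2^13.
V_out = V_min + code × LSB = 0 V + 3346 × 2.3 V / 8192
      = 0 V + 0.939429 V = 0.939429 V.

0.9394 V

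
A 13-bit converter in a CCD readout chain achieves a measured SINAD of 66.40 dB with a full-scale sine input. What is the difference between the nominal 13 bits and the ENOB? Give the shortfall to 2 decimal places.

2.26 bits

N_eff = (66.40 − 1.76)/6.02 = 10.7375 bits.
Lost resolution: 13 − 10.7375 = 2.2625 bits.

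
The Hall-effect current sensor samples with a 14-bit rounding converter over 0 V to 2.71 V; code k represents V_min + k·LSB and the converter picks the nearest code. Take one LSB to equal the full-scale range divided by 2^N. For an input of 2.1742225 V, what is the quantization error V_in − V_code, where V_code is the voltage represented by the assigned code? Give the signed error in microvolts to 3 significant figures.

Full-scale range = 2.71 V. LSB = 2.71 V / 2^14 ≈ 165.4 µV.
(V_in − V_min)/LSB = (2.1742225 − (0)) × 16384/2.71 = 13144.8197 → nearest code k = 13145.
V_code = V_min + k × range/2^14 = 0 + 13145 × 2.71/16384 = 2.1742523193 V.
V_in − V_code = 2.1742225 − (2.1742523193) = −29.8 µV.

−29.8 µV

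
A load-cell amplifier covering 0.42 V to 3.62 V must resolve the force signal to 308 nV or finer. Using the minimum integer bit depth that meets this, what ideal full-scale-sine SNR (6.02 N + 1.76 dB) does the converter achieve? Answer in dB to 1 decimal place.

The full-scale span is 3.62 − (0.42) = 3.2 V.
Need 2^N ≥ 3.2 V / 308 nV = 1.039e7 → N_min = 24.
6.02(24) + 1.76 = 146.24 dB.

146.2 dB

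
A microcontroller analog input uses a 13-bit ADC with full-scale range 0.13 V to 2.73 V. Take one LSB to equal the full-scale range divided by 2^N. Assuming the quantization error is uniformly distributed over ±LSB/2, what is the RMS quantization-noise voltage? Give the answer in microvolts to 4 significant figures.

Full-scale range = 2.73 V − (0.13 V) = 2.6 V.
LSB = 2.6 V ÷ 2^13 = 2.6/8192 V = 317.383 µV.
RMS of a uniform error over width LSB is LSB/√12 = 91.62 µV.

91.62 µV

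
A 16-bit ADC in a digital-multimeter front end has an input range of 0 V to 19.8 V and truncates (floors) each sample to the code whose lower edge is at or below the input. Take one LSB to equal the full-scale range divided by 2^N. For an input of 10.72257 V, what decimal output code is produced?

35490

Span = 19.8 V. LSB = 19.8 V / 2^16 ≈ 302.1 µV.
V_in − V_min = 10.72257 − (0) = 10.72257 V.
Divide by LSB: 10.72257 × 65536/19.8 = 35490.6236.
Truncating gives code 35490.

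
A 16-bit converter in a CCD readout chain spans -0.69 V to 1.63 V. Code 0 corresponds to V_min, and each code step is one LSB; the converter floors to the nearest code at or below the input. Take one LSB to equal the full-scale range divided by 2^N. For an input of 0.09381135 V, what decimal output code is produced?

22141

The full-scale span is 1.63 − (-0.69) = 2.32 V. LSB = 2.32 V / 2^16 ≈ 35.40 µV.
V_in − V_min = 0.09381135 − (-0.69) = 0.78381135 V.
Divide by LSB: 0.78381135 × 65536/2.32 = 22141.3192.
Truncating gives code 22141.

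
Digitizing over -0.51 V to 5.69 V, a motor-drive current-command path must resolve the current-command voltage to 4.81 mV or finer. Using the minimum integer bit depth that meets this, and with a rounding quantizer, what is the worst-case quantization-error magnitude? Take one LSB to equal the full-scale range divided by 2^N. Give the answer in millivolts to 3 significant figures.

1.51 mV

Full-scale range = 5.69 V − (-0.51 V) = 6.2 V.
Required number of levels: 6.2/4.81 mV = 1289.0; smallest N with 2^N ≥ that is 11.
LSB = 6.2 V / 2^11 = 3.0273 mV.
Half an LSB is 1.51 mV.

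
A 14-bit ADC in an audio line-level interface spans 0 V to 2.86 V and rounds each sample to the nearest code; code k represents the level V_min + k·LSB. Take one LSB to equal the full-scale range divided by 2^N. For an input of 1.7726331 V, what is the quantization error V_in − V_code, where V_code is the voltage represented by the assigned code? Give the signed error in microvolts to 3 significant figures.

V_FS = 2.86 V. LSB = 2.86 V / 2^14 ≈ 174.6 µV.
Position in LSBs: (1.7726331 − (0)) × 16384/2.86 = 10154.8324; rounding gives k = 10155.
V_code = 0 + (10155/16384) × 2.86 = 1.7726623535 V.
Error = V_in − V_code = 1.7726331 − (1.7726623535) = −29.3 µV.

−29.3 µV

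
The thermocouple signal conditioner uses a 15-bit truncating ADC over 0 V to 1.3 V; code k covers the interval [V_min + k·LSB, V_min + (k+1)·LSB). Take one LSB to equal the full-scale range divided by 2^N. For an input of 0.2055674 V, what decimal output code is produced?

5181

V_FS = 1.3 V. LSB = 1.3 V / 2^15 ≈ 39.67 µV.
(V_in − V_min) × 2^15/range = (0.2055674 − (0)) × 32768/1.3 = 5181.564.
Floor → code = 5181.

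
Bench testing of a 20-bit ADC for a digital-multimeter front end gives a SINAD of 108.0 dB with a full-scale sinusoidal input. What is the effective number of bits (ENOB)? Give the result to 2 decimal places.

17.65 bits

ENOB = (108.0 − 1.76)/6.02 = 17.6478 bits.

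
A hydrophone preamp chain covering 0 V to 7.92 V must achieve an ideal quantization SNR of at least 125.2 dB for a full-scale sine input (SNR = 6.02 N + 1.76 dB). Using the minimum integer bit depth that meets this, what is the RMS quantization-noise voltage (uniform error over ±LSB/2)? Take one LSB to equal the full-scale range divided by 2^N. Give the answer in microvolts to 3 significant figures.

1.09 µV

Span = 7.92 V.
Solving 6.02 N ≥ 125.2 − 1.76: N ≥ 20.505. Round up → N = 21.
LSB = 7.92 V / 2^21 = 3.7766 µV.
V_rms = LSB/√12 = 1.09 µV.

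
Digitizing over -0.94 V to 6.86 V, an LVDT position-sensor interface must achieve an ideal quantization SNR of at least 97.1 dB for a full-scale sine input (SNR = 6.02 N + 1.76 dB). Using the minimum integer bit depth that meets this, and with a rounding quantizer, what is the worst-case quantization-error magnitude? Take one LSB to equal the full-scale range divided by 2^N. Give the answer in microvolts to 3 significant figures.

59.5 µV

Full-scale range = 6.86 V − (-0.94 V) = 7.8 V.
6.02 N + 1.76 ≥ 97.1 gives N ≥ 15.837, so the minimum integer is 16.
Step size = 7.8/65536 V = 119.02 µV.
|e|_max = LSB/2 = 59.5 µV.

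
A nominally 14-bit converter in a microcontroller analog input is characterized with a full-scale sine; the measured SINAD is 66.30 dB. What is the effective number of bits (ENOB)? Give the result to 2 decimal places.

10.72 bits

(66.30 − 1.76) / 6.02 = 64.54/6.02 = 10.7209 effective bits.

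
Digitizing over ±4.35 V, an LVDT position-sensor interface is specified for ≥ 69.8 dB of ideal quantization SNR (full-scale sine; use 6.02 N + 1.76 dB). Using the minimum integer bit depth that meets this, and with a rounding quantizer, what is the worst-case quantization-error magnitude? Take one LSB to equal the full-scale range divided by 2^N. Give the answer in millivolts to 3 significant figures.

1.06 mV

Full-scale range = 4.35 V − (-4.35 V) = 8.7 V.
Required N = ⌈(69.8 − 1.76)/6.02⌉ = ⌈11.302⌉ = 12.
One LSB is 8.7 V / 4096 = 2.1240 mV.
Max error for round-to-nearest is LSB/2 = 1.06 mV.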